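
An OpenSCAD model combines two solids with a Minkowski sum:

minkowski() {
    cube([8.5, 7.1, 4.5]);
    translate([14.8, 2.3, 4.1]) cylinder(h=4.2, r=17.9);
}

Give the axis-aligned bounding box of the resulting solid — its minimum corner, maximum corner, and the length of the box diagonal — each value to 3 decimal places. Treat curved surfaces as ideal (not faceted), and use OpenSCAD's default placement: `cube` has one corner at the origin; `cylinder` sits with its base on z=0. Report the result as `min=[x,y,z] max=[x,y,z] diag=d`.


A = translate([14.8, 2.3, 4.1]) cylinder(h=4.2, r=17.9) → bbox [-3.1,-15.6,4.1] .. [32.7,20.2,8.3]
B = cube([8.5, 7.1, 4.5]) → bbox [0,0,0] .. [8.5,7.1,4.5]
lo = A.lo+B.lo = [-3.1+0, -15.6+0, 4.1+0] = [-3.100,-15.600,4.100]
hi = A.hi+B.hi = [32.7+8.5, 20.2+7.1, 8.3+4.5] = [41.200,27.300,12.800]
diag = √(44.3²+42.9²+8.7²) = √3878.59 = 62.278

min=[-3.100,-15.600,4.100] max=[41.200,27.300,12.800] diag=62.278


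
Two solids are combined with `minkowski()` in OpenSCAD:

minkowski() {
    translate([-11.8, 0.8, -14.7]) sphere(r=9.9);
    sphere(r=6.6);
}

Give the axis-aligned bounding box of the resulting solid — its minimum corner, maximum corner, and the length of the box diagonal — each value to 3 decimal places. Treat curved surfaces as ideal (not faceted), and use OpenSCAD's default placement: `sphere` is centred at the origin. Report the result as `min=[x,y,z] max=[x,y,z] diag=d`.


min=[-28.300,-15.700,-31.200] max=[4.700,17.300,1.800] diag=57.158

A = translate([-11.8, 0.8, -14.7]) sphere(r=9.9) → bbox [-21.7,-9.1,-24.6] .. [-1.9,10.7,-4.8]
B = sphere(r=6.6) → bbox [-6.6,-6.6,-6.6] .. [6.6,6.6,6.6]
lo = A.lo+B.lo = [-21.7-6.6, -9.1-6.6, -24.6-6.6] = [-28.300,-15.700,-31.200]
hi = A.hi+B.hi = [-1.9+6.6, 10.7+6.6, -4.8+6.6] = [4.700,17.300,1.800]
diag = √(33²+33²+33²) = √3267 = 57.158


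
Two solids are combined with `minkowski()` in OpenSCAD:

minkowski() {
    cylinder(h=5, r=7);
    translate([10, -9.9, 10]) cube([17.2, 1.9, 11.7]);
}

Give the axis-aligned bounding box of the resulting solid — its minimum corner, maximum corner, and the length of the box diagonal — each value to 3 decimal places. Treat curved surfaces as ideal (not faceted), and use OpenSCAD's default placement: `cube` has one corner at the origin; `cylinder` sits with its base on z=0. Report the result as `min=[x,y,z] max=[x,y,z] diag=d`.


A = translate([10, -9.9, 10]) cube([17.2, 1.9, 11.7]) → bbox [10,-9.9,10] .. [27.2,-8,21.7]
B = cylinder(h=5, r=7) → bbox [-7,-7,0] .. [7,7,5]
lo = A.lo+B.lo = [10-7, -9.9-7, 10+0] = [3.000,-16.900,10.000]
hi = A.hi+B.hi = [27.2+7, -8+7, 21.7+5] = [34.200,-1.000,26.700]
diag = √(31.2²+15.9²+16.7²) = √1505.14 = 38.796

min=[3.000,-16.900,10.000] max=[34.200,-1.000,26.700] diag=38.796


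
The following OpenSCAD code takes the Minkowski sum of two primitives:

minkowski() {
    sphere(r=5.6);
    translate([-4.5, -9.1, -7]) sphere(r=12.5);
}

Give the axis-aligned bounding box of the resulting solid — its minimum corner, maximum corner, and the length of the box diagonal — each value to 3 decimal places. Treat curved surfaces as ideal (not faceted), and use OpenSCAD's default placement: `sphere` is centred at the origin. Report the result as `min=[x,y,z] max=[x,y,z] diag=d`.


min=[-22.600,-27.200,-25.100] max=[13.600,9.000,11.100] diag=62.700

A = translate([-4.5, -9.1, -7]) sphere(r=12.5) → bbox [-17,-21.6,-19.5] .. [8,3.4,5.5]
B = sphere(r=5.6) → bbox [-5.6,-5.6,-5.6] .. [5.6,5.6,5.6]
lo = A.lo+B.lo = [-17-5.6, -21.6-5.6, -19.5-5.6] = [-22.600,-27.200,-25.100]
hi = A.hi+B.hi = [8+5.6, 3.4+5.6, 5.5+5.6] = [13.600,9.000,11.100]
diag = √(36.2²+36.2²+36.2²) = √3931.32 = 62.700


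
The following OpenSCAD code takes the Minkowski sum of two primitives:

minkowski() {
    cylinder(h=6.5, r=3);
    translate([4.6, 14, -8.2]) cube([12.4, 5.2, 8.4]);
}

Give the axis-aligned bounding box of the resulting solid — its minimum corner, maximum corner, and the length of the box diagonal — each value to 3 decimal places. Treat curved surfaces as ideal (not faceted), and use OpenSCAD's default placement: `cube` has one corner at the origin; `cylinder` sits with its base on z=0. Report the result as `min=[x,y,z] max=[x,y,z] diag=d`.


A = translate([4.6, 14, -8.2]) cube([12.4, 5.2, 8.4]) → bbox [4.6,14,-8.2] .. [17,19.2,0.2]
B = cylinder(h=6.5, r=3) → bbox [-3,-3,0] .. [3,3,6.5]
lo = A.lo+B.lo = [4.6-3, 14-3, -8.2+0] = [1.600,11.000,-8.200]
hi = A.hi+B.hi = [17+3, 19.2+3, 0.2+6.5] = [20.000,22.200,6.700]
diag = √(18.4²+11.2²+14.9²) = √686.01 = 26.192

min=[1.600,11.000,-8.200] max=[20.000,22.200,6.700] diag=26.192


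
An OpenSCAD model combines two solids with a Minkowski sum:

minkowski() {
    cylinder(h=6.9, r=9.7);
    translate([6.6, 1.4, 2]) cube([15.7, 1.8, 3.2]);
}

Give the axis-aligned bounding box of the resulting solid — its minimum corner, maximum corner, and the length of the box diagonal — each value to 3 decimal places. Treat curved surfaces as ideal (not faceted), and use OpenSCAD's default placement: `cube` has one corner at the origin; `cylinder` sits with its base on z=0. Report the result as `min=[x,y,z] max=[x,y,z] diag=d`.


A = translate([6.6, 1.4, 2]) cube([15.7, 1.8, 3.2]) → bbox [6.6,1.4,2] .. [22.3,3.2,5.2]
B = cylinder(h=6.9, r=9.7) → bbox [-9.7,-9.7,0] .. [9.7,9.7,6.9]
lo = A.lo+B.lo = [6.6-9.7, 1.4-9.7, 2+0] = [-3.100,-8.300,2.000]
hi = A.hi+B.hi = [22.3+9.7, 3.2+9.7, 5.2+6.9] = [32.000,12.900,12.100]
diag = √(35.1²+21.2²+10.1²) = √1783.46 = 42.231

min=[-3.100,-8.300,2.000] max=[32.000,12.900,12.100] diag=42.231


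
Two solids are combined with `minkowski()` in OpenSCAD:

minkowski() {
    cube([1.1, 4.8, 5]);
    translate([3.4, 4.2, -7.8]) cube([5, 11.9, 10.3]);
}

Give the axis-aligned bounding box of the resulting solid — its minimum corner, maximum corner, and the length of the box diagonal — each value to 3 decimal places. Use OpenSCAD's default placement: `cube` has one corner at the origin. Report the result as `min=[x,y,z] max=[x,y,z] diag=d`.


min=[3.400,4.200,-7.800] max=[9.500,20.900,7.500] diag=23.456

A = translate([3.4, 4.2, -7.8]) cube([5, 11.9, 10.3]) → bbox [3.4,4.2,-7.8] .. [8.4,16.1,2.5]
B = cube([1.1, 4.8, 5]) → bbox [0,0,0] .. [1.1,4.8,5]
lo = A.lo+B.lo = [3.4+0, 4.2+0, -7.8+0] = [3.400,4.200,-7.800]
hi = A.hi+B.hi = [8.4+1.1, 16.1+4.8, 2.5+5] = [9.500,20.900,7.500]
diag = √(6.1²+16.7²+15.3²) = √550.19 = 23.456


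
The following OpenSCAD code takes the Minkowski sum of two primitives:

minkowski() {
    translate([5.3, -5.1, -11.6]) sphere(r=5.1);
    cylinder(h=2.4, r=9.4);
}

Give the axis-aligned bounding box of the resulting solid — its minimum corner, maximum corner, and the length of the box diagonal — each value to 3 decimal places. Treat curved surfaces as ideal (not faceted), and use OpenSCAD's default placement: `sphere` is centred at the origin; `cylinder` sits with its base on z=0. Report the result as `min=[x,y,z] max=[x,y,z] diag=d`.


min=[-9.200,-19.600,-16.700] max=[19.800,9.400,-4.100] diag=42.904

A = translate([5.3, -5.1, -11.6]) sphere(r=5.1) → bbox [0.2,-10.2,-16.7] .. [10.4,0,-6.5]
B = cylinder(h=2.4, r=9.4) → bbox [-9.4,-9.4,0] .. [9.4,9.4,2.4]
lo = A.lo+B.lo = [0.2-9.4, -10.2-9.4, -16.7+0] = [-9.200,-19.600,-16.700]
hi = A.hi+B.hi = [10.4+9.4, 0+9.4, -6.5+2.4] = [19.800,9.400,-4.100]
diag = √(29²+29²+12.6²) = √1840.76 = 42.904


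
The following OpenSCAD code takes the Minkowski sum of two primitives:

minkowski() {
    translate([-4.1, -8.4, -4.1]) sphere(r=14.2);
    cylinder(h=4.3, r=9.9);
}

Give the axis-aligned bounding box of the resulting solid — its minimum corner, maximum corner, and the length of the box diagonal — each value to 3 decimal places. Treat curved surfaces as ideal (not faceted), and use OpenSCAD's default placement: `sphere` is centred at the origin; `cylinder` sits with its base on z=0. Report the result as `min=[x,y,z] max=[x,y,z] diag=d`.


A = translate([-4.1, -8.4, -4.1]) sphere(r=14.2) → bbox [-18.3,-22.6,-18.3] .. [10.1,5.8,10.1]
B = cylinder(h=4.3, r=9.9) → bbox [-9.9,-9.9,0] .. [9.9,9.9,4.3]
lo = A.lo+B.lo = [-18.3-9.9, -22.6-9.9, -18.3+0] = [-28.200,-32.500,-18.300]
hi = A.hi+B.hi = [10.1+9.9, 5.8+9.9, 10.1+4.3] = [20.000,15.700,14.400]
diag = √(48.2²+48.2²+32.7²) = √5715.77 = 75.603

min=[-28.200,-32.500,-18.300] max=[20.000,15.700,14.400] diag=75.603


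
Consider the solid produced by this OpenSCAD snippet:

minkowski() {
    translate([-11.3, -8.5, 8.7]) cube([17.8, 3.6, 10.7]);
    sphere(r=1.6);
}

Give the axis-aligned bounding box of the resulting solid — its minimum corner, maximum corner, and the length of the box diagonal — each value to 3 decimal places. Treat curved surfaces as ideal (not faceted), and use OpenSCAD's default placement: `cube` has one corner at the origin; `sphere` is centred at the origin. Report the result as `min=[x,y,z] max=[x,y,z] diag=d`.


min=[-12.900,-10.100,7.100] max=[8.100,-3.300,21.000] diag=26.085

A = translate([-11.3, -8.5, 8.7]) cube([17.8, 3.6, 10.7]) → bbox [-11.3,-8.5,8.7] .. [6.5,-4.9,19.4]
B = sphere(r=1.6) → bbox [-1.6,-1.6,-1.6] .. [1.6,1.6,1.6]
lo = A.lo+B.lo = [-11.3-1.6, -8.5-1.6, 8.7-1.6] = [-12.900,-10.100,7.100]
hi = A.hi+B.hi = [6.5+1.6, -4.9+1.6, 19.4+1.6] = [8.100,-3.300,21.000]
diag = √(21²+6.8²+13.9²) = √680.45 = 26.085


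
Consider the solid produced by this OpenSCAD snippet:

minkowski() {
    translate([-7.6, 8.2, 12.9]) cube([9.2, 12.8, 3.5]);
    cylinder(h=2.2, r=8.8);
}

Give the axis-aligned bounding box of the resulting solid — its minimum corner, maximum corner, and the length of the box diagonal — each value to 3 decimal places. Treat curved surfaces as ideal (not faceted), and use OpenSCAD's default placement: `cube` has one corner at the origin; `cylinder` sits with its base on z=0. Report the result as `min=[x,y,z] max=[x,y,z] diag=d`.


A = translate([-7.6, 8.2, 12.9]) cube([9.2, 12.8, 3.5]) → bbox [-7.6,8.2,12.9] .. [1.6,21,16.4]
B = cylinder(h=2.2, r=8.8) → bbox [-8.8,-8.8,0] .. [8.8,8.8,2.2]
lo = A.lo+B.lo = [-7.6-8.8, 8.2-8.8, 12.9+0] = [-16.400,-0.600,12.900]
hi = A.hi+B.hi = [1.6+8.8, 21+8.8, 16.4+2.2] = [10.400,29.800,18.600]
diag = √(26.8²+30.4²+5.7²) = √1674.89 = 40.925

min=[-16.400,-0.600,12.900] max=[10.400,29.800,18.600] diag=40.925


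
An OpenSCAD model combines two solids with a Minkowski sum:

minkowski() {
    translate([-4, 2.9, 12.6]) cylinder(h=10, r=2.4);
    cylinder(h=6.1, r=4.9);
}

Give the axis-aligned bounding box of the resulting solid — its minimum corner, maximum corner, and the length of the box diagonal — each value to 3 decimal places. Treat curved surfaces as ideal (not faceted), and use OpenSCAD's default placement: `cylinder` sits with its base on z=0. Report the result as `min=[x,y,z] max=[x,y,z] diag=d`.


A = translate([-4, 2.9, 12.6]) cylinder(h=10, r=2.4) → bbox [-6.4,0.5,12.6] .. [-1.6,5.3,22.6]
B = cylinder(h=6.1, r=4.9) → bbox [-4.9,-4.9,0] .. [4.9,4.9,6.1]
lo = A.lo+B.lo = [-6.4-4.9, 0.5-4.9, 12.6+0] = [-11.300,-4.400,12.600]
hi = A.hi+B.hi = [-1.6+4.9, 5.3+4.9, 22.6+6.1] = [3.300,10.200,28.700]
diag = √(14.6²+14.6²+16.1²) = √685.53 = 26.183

min=[-11.300,-4.400,12.600] max=[3.300,10.200,28.700] diag=26.183


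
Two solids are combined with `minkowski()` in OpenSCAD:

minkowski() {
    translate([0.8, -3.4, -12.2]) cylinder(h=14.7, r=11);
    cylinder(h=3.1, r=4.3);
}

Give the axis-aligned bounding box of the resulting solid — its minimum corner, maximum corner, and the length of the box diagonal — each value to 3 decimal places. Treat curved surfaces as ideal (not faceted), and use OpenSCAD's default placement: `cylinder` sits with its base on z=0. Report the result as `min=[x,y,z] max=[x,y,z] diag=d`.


A = translate([0.8, -3.4, -12.2]) cylinder(h=14.7, r=11) → bbox [-10.2,-14.4,-12.2] .. [11.8,7.6,2.5]
B = cylinder(h=3.1, r=4.3) → bbox [-4.3,-4.3,0] .. [4.3,4.3,3.1]
lo = A.lo+B.lo = [-10.2-4.3, -14.4-4.3, -12.2+0] = [-14.500,-18.700,-12.200]
hi = A.hi+B.hi = [11.8+4.3, 7.6+4.3, 2.5+3.1] = [16.100,11.900,5.600]
diag = √(30.6²+30.6²+17.8²) = √2189.56 = 46.793

min=[-14.500,-18.700,-12.200] max=[16.100,11.900,5.600] diag=46.793


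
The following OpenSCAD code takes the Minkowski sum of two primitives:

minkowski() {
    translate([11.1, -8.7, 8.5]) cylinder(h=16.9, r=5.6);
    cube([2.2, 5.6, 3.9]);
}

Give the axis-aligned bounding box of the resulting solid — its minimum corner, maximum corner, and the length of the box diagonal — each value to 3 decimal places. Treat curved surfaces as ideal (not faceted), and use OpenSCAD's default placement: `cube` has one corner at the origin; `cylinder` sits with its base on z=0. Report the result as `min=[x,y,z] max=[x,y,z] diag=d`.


A = translate([11.1, -8.7, 8.5]) cylinder(h=16.9, r=5.6) → bbox [5.5,-14.3,8.5] .. [16.7,-3.1,25.4]
B = cube([2.2, 5.6, 3.9]) → bbox [0,0,0] .. [2.2,5.6,3.9]
lo = A.lo+B.lo = [5.5+0, -14.3+0, 8.5+0] = [5.500,-14.300,8.500]
hi = A.hi+B.hi = [16.7+2.2, -3.1+5.6, 25.4+3.9] = [18.900,2.500,29.300]
diag = √(13.4²+16.8²+20.8²) = √894.44 = 29.907

min=[5.500,-14.300,8.500] max=[18.900,2.500,29.300] diag=29.907


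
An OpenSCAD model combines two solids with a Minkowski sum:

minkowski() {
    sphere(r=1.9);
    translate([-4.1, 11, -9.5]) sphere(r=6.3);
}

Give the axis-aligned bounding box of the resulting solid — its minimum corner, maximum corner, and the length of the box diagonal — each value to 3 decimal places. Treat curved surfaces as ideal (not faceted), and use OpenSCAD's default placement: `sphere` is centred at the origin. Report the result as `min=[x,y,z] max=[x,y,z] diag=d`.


A = translate([-4.1, 11, -9.5]) sphere(r=6.3) → bbox [-10.4,4.7,-15.8] .. [2.2,17.3,-3.2]
B = sphere(r=1.9) → bbox [-1.9,-1.9,-1.9] .. [1.9,1.9,1.9]
lo = A.lo+B.lo = [-10.4-1.9, 4.7-1.9, -15.8-1.9] = [-12.300,2.800,-17.700]
hi = A.hi+B.hi = [2.2+1.9, 17.3+1.9, -3.2+1.9] = [4.100,19.200,-1.300]
diag = √(16.4²+16.4²+16.4²) = √806.88 = 28.406

min=[-12.300,2.800,-17.700] max=[4.100,19.200,-1.300] diag=28.406


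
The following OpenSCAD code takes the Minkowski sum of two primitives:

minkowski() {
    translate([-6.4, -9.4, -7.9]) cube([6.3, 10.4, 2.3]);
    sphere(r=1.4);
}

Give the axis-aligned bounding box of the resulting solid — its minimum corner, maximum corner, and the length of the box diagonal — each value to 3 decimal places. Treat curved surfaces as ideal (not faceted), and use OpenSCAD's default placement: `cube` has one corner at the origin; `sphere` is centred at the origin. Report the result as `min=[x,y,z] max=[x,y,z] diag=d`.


min=[-7.800,-10.800,-9.300] max=[1.300,2.400,-4.200] diag=16.824

A = translate([-6.4, -9.4, -7.9]) cube([6.3, 10.4, 2.3]) → bbox [-6.4,-9.4,-7.9] .. [-0.1,1,-5.6]
B = sphere(r=1.4) → bbox [-1.4,-1.4,-1.4] .. [1.4,1.4,1.4]
lo = A.lo+B.lo = [-6.4-1.4, -9.4-1.4, -7.9-1.4] = [-7.800,-10.800,-9.300]
hi = A.hi+B.hi = [-0.1+1.4, 1+1.4, -5.6+1.4] = [1.300,2.400,-4.200]
diag = √(9.1²+13.2²+5.1²) = √283.06 = 16.824


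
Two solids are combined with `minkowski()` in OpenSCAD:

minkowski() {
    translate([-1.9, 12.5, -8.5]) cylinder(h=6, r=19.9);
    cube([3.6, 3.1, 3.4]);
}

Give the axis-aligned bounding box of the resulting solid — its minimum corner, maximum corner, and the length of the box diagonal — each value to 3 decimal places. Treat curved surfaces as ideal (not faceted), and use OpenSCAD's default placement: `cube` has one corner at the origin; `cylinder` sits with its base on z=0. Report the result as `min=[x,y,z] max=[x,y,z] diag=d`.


A = translate([-1.9, 12.5, -8.5]) cylinder(h=6, r=19.9) → bbox [-21.8,-7.4,-8.5] .. [18,32.4,-2.5]
B = cube([3.6, 3.1, 3.4]) → bbox [0,0,0] .. [3.6,3.1,3.4]
lo = A.lo+B.lo = [-21.8+0, -7.4+0, -8.5+0] = [-21.800,-7.400,-8.500]
hi = A.hi+B.hi = [18+3.6, 32.4+3.1, -2.5+3.4] = [21.600,35.500,0.900]
diag = √(43.4²+42.9²+9.4²) = √3812.33 = 61.744

min=[-21.800,-7.400,-8.500] max=[21.600,35.500,0.900] diag=61.744


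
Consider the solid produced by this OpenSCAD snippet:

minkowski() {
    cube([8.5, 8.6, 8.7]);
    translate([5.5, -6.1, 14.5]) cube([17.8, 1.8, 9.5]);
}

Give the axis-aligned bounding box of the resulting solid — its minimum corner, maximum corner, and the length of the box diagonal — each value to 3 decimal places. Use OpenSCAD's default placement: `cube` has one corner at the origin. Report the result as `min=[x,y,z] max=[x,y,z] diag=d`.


A = translate([5.5, -6.1, 14.5]) cube([17.8, 1.8, 9.5]) → bbox [5.5,-6.1,14.5] .. [23.3,-4.3,24]
B = cube([8.5, 8.6, 8.7]) → bbox [0,0,0] .. [8.5,8.6,8.7]
lo = A.lo+B.lo = [5.5+0, -6.1+0, 14.5+0] = [5.500,-6.100,14.500]
hi = A.hi+B.hi = [23.3+8.5, -4.3+8.6, 24+8.7] = [31.800,4.300,32.700]
diag = √(26.3²+10.4²+18.2²) = √1131.09 = 33.632

min=[5.500,-6.100,14.500] max=[31.800,4.300,32.700] diag=33.632


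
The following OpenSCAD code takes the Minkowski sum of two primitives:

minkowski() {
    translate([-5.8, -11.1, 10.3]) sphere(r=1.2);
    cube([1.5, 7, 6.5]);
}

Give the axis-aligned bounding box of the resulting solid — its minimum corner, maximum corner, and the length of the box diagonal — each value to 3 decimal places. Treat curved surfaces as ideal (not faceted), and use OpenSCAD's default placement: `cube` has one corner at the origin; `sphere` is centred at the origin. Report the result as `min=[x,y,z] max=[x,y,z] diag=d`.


A = translate([-5.8, -11.1, 10.3]) sphere(r=1.2) → bbox [-7,-12.3,9.1] .. [-4.6,-9.9,11.5]
B = cube([1.5, 7, 6.5]) → bbox [0,0,0] .. [1.5,7,6.5]
lo = A.lo+B.lo = [-7+0, -12.3+0, 9.1+0] = [-7.000,-12.300,9.100]
hi = A.hi+B.hi = [-4.6+1.5, -9.9+7, 11.5+6.5] = [-3.100,-2.900,18.000]
diag = √(3.9²+9.4²+8.9²) = √182.78 = 13.520

min=[-7.000,-12.300,9.100] max=[-3.100,-2.900,18.000] diag=13.520


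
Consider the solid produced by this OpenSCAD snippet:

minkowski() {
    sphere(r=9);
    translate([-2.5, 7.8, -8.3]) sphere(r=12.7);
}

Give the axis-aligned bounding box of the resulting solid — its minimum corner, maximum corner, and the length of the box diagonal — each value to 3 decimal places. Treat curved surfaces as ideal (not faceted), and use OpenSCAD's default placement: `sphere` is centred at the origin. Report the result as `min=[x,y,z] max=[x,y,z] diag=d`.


A = translate([-2.5, 7.8, -8.3]) sphere(r=12.7) → bbox [-15.2,-4.9,-21] .. [10.2,20.5,4.4]
B = sphere(r=9) → bbox [-9,-9,-9] .. [9,9,9]
lo = A.lo+B.lo = [-15.2-9, -4.9-9, -21-9] = [-24.200,-13.900,-30.000]
hi = A.hi+B.hi = [10.2+9, 20.5+9, 4.4+9] = [19.200,29.500,13.400]
diag = √(43.4²+43.4²+43.4²) = √5650.68 = 75.171

min=[-24.200,-13.900,-30.000] max=[19.200,29.500,13.400] diag=75.171


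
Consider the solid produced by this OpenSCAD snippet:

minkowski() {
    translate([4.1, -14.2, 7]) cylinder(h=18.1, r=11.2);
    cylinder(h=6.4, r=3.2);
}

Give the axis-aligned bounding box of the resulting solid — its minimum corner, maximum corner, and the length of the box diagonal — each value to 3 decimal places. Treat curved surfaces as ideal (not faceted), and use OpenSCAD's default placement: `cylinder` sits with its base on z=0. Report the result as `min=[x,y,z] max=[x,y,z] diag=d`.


min=[-10.300,-28.600,7.000] max=[18.500,0.200,31.500] diag=47.530

A = translate([4.1, -14.2, 7]) cylinder(h=18.1, r=11.2) → bbox [-7.1,-25.4,7] .. [15.3,-3,25.1]
B = cylinder(h=6.4, r=3.2) → bbox [-3.2,-3.2,0] .. [3.2,3.2,6.4]
lo = A.lo+B.lo = [-7.1-3.2, -25.4-3.2, 7+0] = [-10.300,-28.600,7.000]
hi = A.hi+B.hi = [15.3+3.2, -3+3.2, 25.1+6.4] = [18.500,0.200,31.500]
diag = √(28.8²+28.8²+24.5²) = √2259.13 = 47.530


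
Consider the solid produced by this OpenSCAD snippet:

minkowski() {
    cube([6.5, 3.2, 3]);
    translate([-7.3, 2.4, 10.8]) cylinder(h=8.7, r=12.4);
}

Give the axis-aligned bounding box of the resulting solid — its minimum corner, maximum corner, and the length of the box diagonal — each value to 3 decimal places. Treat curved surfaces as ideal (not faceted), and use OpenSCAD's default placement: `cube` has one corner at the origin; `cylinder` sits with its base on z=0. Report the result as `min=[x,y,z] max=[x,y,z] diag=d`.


min=[-19.700,-10.000,10.800] max=[11.600,18.000,22.500] diag=43.596

A = translate([-7.3, 2.4, 10.8]) cylinder(h=8.7, r=12.4) → bbox [-19.7,-10,10.8] .. [5.1,14.8,19.5]
B = cube([6.5, 3.2, 3]) → bbox [0,0,0] .. [6.5,3.2,3]
lo = A.lo+B.lo = [-19.7+0, -10+0, 10.8+0] = [-19.700,-10.000,10.800]
hi = A.hi+B.hi = [5.1+6.5, 14.8+3.2, 19.5+3] = [11.600,18.000,22.500]
diag = √(31.3²+28²+11.7²) = √1900.58 = 43.596


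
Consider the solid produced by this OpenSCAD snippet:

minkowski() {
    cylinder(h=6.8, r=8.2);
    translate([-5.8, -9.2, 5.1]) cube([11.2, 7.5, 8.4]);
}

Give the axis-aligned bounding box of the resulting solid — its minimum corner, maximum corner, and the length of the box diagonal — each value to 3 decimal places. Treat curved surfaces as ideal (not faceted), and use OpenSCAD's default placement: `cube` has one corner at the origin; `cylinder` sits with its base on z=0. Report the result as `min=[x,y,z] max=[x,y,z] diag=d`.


A = translate([-5.8, -9.2, 5.1]) cube([11.2, 7.5, 8.4]) → bbox [-5.8,-9.2,5.1] .. [5.4,-1.7,13.5]
B = cylinder(h=6.8, r=8.2) → bbox [-8.2,-8.2,0] .. [8.2,8.2,6.8]
lo = A.lo+B.lo = [-5.8-8.2, -9.2-8.2, 5.1+0] = [-14.000,-17.400,5.100]
hi = A.hi+B.hi = [5.4+8.2, -1.7+8.2, 13.5+6.8] = [13.600,6.500,20.300]
diag = √(27.6²+23.9²+15.2²) = √1564.01 = 39.548

min=[-14.000,-17.400,5.100] max=[13.600,6.500,20.300] diag=39.548


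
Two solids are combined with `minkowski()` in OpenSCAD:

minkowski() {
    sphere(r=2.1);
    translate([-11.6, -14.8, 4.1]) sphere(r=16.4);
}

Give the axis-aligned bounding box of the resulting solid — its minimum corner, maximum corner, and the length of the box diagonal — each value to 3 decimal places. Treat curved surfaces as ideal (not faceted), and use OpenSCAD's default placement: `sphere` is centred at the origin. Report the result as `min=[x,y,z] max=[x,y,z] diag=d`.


min=[-30.100,-33.300,-14.400] max=[6.900,3.700,22.600] diag=64.086

A = translate([-11.6, -14.8, 4.1]) sphere(r=16.4) → bbox [-28,-31.2,-12.3] .. [4.8,1.6,20.5]
B = sphere(r=2.1) → bbox [-2.1,-2.1,-2.1] .. [2.1,2.1,2.1]
lo = A.lo+B.lo = [-28-2.1, -31.2-2.1, -12.3-2.1] = [-30.100,-33.300,-14.400]
hi = A.hi+B.hi = [4.8+2.1, 1.6+2.1, 20.5+2.1] = [6.900,3.700,22.600]
diag = √(37²+37²+37²) = √4107 = 64.086


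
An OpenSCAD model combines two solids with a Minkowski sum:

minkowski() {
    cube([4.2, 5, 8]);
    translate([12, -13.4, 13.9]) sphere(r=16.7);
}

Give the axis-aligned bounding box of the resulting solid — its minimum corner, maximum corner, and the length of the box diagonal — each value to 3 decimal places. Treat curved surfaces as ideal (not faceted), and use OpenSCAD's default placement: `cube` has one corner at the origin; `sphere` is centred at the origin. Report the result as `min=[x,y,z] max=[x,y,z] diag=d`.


A = translate([12, -13.4, 13.9]) sphere(r=16.7) → bbox [-4.7,-30.1,-2.8] .. [28.7,3.3,30.6]
B = cube([4.2, 5, 8]) → bbox [0,0,0] .. [4.2,5,8]
lo = A.lo+B.lo = [-4.7+0, -30.1+0, -2.8+0] = [-4.700,-30.100,-2.800]
hi = A.hi+B.hi = [28.7+4.2, 3.3+5, 30.6+8] = [32.900,8.300,38.600]
diag = √(37.6²+38.4²+41.4²) = √4602.28 = 67.840

min=[-4.700,-30.100,-2.800] max=[32.900,8.300,38.600] diag=67.840


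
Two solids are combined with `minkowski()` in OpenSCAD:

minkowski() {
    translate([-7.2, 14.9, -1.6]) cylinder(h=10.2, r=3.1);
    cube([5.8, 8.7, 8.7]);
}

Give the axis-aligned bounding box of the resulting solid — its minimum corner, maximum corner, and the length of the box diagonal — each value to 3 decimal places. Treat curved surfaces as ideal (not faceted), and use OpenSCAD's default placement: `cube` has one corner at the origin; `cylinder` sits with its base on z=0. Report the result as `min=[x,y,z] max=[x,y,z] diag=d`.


min=[-10.300,11.800,-1.600] max=[1.700,26.700,17.300] diag=26.893

A = translate([-7.2, 14.9, -1.6]) cylinder(h=10.2, r=3.1) → bbox [-10.3,11.8,-1.6] .. [-4.1,18,8.6]
B = cube([5.8, 8.7, 8.7]) → bbox [0,0,0] .. [5.8,8.7,8.7]
lo = A.lo+B.lo = [-10.3+0, 11.8+0, -1.6+0] = [-10.300,11.800,-1.600]
hi = A.hi+B.hi = [-4.1+5.8, 18+8.7, 8.6+8.7] = [1.700,26.700,17.300]
diag = √(12²+14.9²+18.9²) = √723.22 = 26.893


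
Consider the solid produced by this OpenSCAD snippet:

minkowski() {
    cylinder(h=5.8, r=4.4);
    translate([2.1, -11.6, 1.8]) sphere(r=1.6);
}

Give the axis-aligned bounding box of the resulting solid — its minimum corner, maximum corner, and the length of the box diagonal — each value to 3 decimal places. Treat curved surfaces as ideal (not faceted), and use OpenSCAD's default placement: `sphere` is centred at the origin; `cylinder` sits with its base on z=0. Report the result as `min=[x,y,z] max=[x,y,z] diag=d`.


A = translate([2.1, -11.6, 1.8]) sphere(r=1.6) → bbox [0.5,-13.2,0.2] .. [3.7,-10,3.4]
B = cylinder(h=5.8, r=4.4) → bbox [-4.4,-4.4,0] .. [4.4,4.4,5.8]
lo = A.lo+B.lo = [0.5-4.4, -13.2-4.4, 0.2+0] = [-3.900,-17.600,0.200]
hi = A.hi+B.hi = [3.7+4.4, -10+4.4, 3.4+5.8] = [8.100,-5.600,9.200]
diag = √(12²+12²+9²) = √369 = 19.209

min=[-3.900,-17.600,0.200] max=[8.100,-5.600,9.200] diag=19.209


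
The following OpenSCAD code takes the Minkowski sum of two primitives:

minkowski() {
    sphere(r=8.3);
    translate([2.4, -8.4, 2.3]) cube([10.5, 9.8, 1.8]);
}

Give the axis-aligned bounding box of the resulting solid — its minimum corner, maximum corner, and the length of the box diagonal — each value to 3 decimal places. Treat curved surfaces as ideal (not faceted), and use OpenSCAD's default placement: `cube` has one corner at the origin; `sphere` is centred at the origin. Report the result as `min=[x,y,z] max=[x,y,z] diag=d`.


A = translate([2.4, -8.4, 2.3]) cube([10.5, 9.8, 1.8]) → bbox [2.4,-8.4,2.3] .. [12.9,1.4,4.1]
B = sphere(r=8.3) → bbox [-8.3,-8.3,-8.3] .. [8.3,8.3,8.3]
lo = A.lo+B.lo = [2.4-8.3, -8.4-8.3, 2.3-8.3] = [-5.900,-16.700,-6.000]
hi = A.hi+B.hi = [12.9+8.3, 1.4+8.3, 4.1+8.3] = [21.200,9.700,12.400]
diag = √(27.1²+26.4²+18.4²) = √1769.93 = 42.071

min=[-5.900,-16.700,-6.000] max=[21.200,9.700,12.400] diag=42.071


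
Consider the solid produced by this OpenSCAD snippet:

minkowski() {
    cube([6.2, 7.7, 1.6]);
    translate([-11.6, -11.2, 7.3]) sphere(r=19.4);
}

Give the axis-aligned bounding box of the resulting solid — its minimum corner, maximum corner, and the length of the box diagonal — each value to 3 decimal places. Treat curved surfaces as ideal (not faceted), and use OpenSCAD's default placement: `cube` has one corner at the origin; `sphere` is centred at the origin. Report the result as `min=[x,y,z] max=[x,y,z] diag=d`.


min=[-31.000,-30.600,-12.100] max=[14.000,15.900,28.300] diag=76.285

A = translate([-11.6, -11.2, 7.3]) sphere(r=19.4) → bbox [-31,-30.6,-12.1] .. [7.8,8.2,26.7]
B = cube([6.2, 7.7, 1.6]) → bbox [0,0,0] .. [6.2,7.7,1.6]
lo = A.lo+B.lo = [-31+0, -30.6+0, -12.1+0] = [-31.000,-30.600,-12.100]
hi = A.hi+B.hi = [7.8+6.2, 8.2+7.7, 26.7+1.6] = [14.000,15.900,28.300]
diag = √(45²+46.5²+40.4²) = √5819.41 = 76.285


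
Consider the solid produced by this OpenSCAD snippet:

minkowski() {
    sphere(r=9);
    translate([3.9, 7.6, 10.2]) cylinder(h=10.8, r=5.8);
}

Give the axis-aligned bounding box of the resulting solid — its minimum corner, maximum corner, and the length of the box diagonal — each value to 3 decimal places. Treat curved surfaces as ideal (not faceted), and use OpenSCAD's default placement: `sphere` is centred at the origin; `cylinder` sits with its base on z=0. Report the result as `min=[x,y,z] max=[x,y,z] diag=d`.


min=[-10.900,-7.200,1.200] max=[18.700,22.400,30.000] diag=50.811

A = translate([3.9, 7.6, 10.2]) cylinder(h=10.8, r=5.8) → bbox [-1.9,1.8,10.2] .. [9.7,13.4,21]
B = sphere(r=9) → bbox [-9,-9,-9] .. [9,9,9]
lo = A.lo+B.lo = [-1.9-9, 1.8-9, 10.2-9] = [-10.900,-7.200,1.200]
hi = A.hi+B.hi = [9.7+9, 13.4+9, 21+9] = [18.700,22.400,30.000]
diag = √(29.6²+29.6²+28.8²) = √2581.76 = 50.811


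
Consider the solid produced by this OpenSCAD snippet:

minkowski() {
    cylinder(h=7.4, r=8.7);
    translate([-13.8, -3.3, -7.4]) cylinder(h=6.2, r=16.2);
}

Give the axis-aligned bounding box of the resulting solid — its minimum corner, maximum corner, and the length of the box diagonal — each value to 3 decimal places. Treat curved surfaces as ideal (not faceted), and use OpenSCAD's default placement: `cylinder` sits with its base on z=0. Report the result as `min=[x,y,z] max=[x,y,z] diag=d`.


A = translate([-13.8, -3.3, -7.4]) cylinder(h=6.2, r=16.2) → bbox [-30,-19.5,-7.4] .. [2.4,12.9,-1.2]
B = cylinder(h=7.4, r=8.7) → bbox [-8.7,-8.7,0] .. [8.7,8.7,7.4]
lo = A.lo+B.lo = [-30-8.7, -19.5-8.7, -7.4+0] = [-38.700,-28.200,-7.400]
hi = A.hi+B.hi = [2.4+8.7, 12.9+8.7, -1.2+7.4] = [11.100,21.600,6.200]
diag = √(49.8²+49.8²+13.6²) = √5145.04 = 71.729

min=[-38.700,-28.200,-7.400] max=[11.100,21.600,6.200] diag=71.729


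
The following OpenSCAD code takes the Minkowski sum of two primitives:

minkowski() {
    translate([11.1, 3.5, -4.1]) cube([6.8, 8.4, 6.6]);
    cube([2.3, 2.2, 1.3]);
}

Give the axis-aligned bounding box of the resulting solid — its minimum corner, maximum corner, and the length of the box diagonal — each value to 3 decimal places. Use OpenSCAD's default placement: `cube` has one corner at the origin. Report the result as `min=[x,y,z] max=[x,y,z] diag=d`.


A = translate([11.1, 3.5, -4.1]) cube([6.8, 8.4, 6.6]) → bbox [11.1,3.5,-4.1] .. [17.9,11.9,2.5]
B = cube([2.3, 2.2, 1.3]) → bbox [0,0,0] .. [2.3,2.2,1.3]
lo = A.lo+B.lo = [11.1+0, 3.5+0, -4.1+0] = [11.100,3.500,-4.100]
hi = A.hi+B.hi = [17.9+2.3, 11.9+2.2, 2.5+1.3] = [20.200,14.100,3.800]
diag = √(9.1²+10.6²+7.9²) = √257.58 = 16.049

min=[11.100,3.500,-4.100] max=[20.200,14.100,3.800] diag=16.049


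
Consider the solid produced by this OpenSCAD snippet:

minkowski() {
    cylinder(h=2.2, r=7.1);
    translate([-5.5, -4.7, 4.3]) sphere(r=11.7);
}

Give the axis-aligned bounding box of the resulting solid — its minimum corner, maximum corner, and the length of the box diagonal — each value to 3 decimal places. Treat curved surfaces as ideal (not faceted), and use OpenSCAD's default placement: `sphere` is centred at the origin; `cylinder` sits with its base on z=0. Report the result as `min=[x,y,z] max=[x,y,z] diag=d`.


A = translate([-5.5, -4.7, 4.3]) sphere(r=11.7) → bbox [-17.2,-16.4,-7.4] .. [6.2,7,16]
B = cylinder(h=2.2, r=7.1) → bbox [-7.1,-7.1,0] .. [7.1,7.1,2.2]
lo = A.lo+B.lo = [-17.2-7.1, -16.4-7.1, -7.4+0] = [-24.300,-23.500,-7.400]
hi = A.hi+B.hi = [6.2+7.1, 7+7.1, 16+2.2] = [13.300,14.100,18.200]
diag = √(37.6²+37.6²+25.6²) = √3482.88 = 59.016

min=[-24.300,-23.500,-7.400] max=[13.300,14.100,18.200] diag=59.016


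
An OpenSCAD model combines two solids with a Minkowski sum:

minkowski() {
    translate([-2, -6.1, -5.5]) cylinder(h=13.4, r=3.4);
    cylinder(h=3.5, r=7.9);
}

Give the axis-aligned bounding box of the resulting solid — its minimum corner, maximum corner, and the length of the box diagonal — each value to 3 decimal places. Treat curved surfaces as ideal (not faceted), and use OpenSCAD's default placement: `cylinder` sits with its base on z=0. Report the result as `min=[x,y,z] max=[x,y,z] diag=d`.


A = translate([-2, -6.1, -5.5]) cylinder(h=13.4, r=3.4) → bbox [-5.4,-9.5,-5.5] .. [1.4,-2.7,7.9]
B = cylinder(h=3.5, r=7.9) → bbox [-7.9,-7.9,0] .. [7.9,7.9,3.5]
lo = A.lo+B.lo = [-5.4-7.9, -9.5-7.9, -5.5+0] = [-13.300,-17.400,-5.500]
hi = A.hi+B.hi = [1.4+7.9, -2.7+7.9, 7.9+3.5] = [9.300,5.200,11.400]
diag = √(22.6²+22.6²+16.9²) = √1307.13 = 36.154

min=[-13.300,-17.400,-5.500] max=[9.300,5.200,11.400] diag=36.154


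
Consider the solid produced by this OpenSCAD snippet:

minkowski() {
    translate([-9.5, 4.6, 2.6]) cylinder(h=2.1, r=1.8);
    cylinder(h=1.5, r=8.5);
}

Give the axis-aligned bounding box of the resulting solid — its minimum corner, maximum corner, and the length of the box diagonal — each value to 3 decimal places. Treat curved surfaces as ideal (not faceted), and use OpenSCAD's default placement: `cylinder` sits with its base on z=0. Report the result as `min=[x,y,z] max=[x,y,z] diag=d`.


A = translate([-9.5, 4.6, 2.6]) cylinder(h=2.1, r=1.8) → bbox [-11.3,2.8,2.6] .. [-7.7,6.4,4.7]
B = cylinder(h=1.5, r=8.5) → bbox [-8.5,-8.5,0] .. [8.5,8.5,1.5]
lo = A.lo+B.lo = [-11.3-8.5, 2.8-8.5, 2.6+0] = [-19.800,-5.700,2.600]
hi = A.hi+B.hi = [-7.7+8.5, 6.4+8.5, 4.7+1.5] = [0.800,14.900,6.200]
diag = √(20.6²+20.6²+3.6²) = √861.68 = 29.354

min=[-19.800,-5.700,2.600] max=[0.800,14.900,6.200] diag=29.354


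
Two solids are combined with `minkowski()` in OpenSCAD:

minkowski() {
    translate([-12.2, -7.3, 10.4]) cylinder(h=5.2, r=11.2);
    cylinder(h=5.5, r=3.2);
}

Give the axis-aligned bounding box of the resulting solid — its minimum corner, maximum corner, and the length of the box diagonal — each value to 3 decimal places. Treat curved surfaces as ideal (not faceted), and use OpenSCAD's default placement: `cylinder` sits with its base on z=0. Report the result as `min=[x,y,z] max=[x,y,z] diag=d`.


min=[-26.600,-21.700,10.400] max=[2.200,7.100,21.100] diag=42.111

A = translate([-12.2, -7.3, 10.4]) cylinder(h=5.2, r=11.2) → bbox [-23.4,-18.5,10.4] .. [-1,3.9,15.6]
B = cylinder(h=5.5, r=3.2) → bbox [-3.2,-3.2,0] .. [3.2,3.2,5.5]
lo = A.lo+B.lo = [-23.4-3.2, -18.5-3.2, 10.4+0] = [-26.600,-21.700,10.400]
hi = A.hi+B.hi = [-1+3.2, 3.9+3.2, 15.6+5.5] = [2.200,7.100,21.100]
diag = √(28.8²+28.8²+10.7²) = √1773.37 = 42.111


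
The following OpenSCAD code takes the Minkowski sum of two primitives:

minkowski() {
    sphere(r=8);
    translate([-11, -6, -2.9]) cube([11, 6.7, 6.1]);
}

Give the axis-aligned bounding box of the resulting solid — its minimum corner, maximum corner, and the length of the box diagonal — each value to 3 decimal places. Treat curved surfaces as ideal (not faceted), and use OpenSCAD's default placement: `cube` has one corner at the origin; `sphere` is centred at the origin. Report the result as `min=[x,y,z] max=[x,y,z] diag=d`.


min=[-19.000,-14.000,-10.900] max=[8.000,8.700,11.200] diag=41.626

A = translate([-11, -6, -2.9]) cube([11, 6.7, 6.1]) → bbox [-11,-6,-2.9] .. [0,0.7,3.2]
B = sphere(r=8) → bbox [-8,-8,-8] .. [8,8,8]
lo = A.lo+B.lo = [-11-8, -6-8, -2.9-8] = [-19.000,-14.000,-10.900]
hi = A.hi+B.hi = [0+8, 0.7+8, 3.2+8] = [8.000,8.700,11.200]
diag = √(27²+22.7²+22.1²) = √1732.7 = 41.626


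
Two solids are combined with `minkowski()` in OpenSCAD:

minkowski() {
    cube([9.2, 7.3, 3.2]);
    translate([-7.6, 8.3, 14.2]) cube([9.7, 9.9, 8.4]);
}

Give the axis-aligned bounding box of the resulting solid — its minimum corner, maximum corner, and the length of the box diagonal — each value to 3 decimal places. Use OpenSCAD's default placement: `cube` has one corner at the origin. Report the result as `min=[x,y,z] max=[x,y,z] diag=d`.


min=[-7.600,8.300,14.200] max=[11.300,25.500,25.800] diag=28.064

A = translate([-7.6, 8.3, 14.2]) cube([9.7, 9.9, 8.4]) → bbox [-7.6,8.3,14.2] .. [2.1,18.2,22.6]
B = cube([9.2, 7.3, 3.2]) → bbox [0,0,0] .. [9.2,7.3,3.2]
lo = A.lo+B.lo = [-7.6+0, 8.3+0, 14.2+0] = [-7.600,8.300,14.200]
hi = A.hi+B.hi = [2.1+9.2, 18.2+7.3, 22.6+3.2] = [11.300,25.500,25.800]
diag = √(18.9²+17.2²+11.6²) = √787.61 = 28.064


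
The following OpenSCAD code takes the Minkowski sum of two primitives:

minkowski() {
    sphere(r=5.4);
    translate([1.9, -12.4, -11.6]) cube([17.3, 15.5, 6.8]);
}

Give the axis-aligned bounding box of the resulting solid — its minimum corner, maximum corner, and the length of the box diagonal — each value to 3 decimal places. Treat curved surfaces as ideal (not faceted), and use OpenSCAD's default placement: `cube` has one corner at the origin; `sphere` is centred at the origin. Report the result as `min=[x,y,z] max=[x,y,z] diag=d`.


min=[-3.500,-17.800,-17.000] max=[24.600,8.500,0.600] diag=42.321

A = translate([1.9, -12.4, -11.6]) cube([17.3, 15.5, 6.8]) → bbox [1.9,-12.4,-11.6] .. [19.2,3.1,-4.8]
B = sphere(r=5.4) → bbox [-5.4,-5.4,-5.4] .. [5.4,5.4,5.4]
lo = A.lo+B.lo = [1.9-5.4, -12.4-5.4, -11.6-5.4] = [-3.500,-17.800,-17.000]
hi = A.hi+B.hi = [19.2+5.4, 3.1+5.4, -4.8+5.4] = [24.600,8.500,0.600]
diag = √(28.1²+26.3²+17.6²) = √1791.06 = 42.321


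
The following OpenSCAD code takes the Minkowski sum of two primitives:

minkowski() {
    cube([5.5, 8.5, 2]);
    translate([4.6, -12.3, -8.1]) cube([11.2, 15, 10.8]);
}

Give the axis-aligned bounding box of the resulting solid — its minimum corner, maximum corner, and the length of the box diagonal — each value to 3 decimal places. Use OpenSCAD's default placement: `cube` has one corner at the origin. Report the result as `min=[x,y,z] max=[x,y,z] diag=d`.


min=[4.600,-12.300,-8.100] max=[21.300,11.200,4.700] diag=31.543

A = translate([4.6, -12.3, -8.1]) cube([11.2, 15, 10.8]) → bbox [4.6,-12.3,-8.1] .. [15.8,2.7,2.7]
B = cube([5.5, 8.5, 2]) → bbox [0,0,0] .. [5.5,8.5,2]
lo = A.lo+B.lo = [4.6+0, -12.3+0, -8.1+0] = [4.600,-12.300,-8.100]
hi = A.hi+B.hi = [15.8+5.5, 2.7+8.5, 2.7+2] = [21.300,11.200,4.700]
diag = √(16.7²+23.5²+12.8²) = √994.98 = 31.543


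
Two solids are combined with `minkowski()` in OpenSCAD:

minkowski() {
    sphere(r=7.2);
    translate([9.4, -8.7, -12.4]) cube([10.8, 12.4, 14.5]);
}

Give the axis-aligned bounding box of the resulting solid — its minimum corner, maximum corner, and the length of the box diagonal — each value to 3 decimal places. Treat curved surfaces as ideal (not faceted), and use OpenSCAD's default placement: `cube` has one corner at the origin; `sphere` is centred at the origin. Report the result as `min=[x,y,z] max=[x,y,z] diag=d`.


min=[2.200,-15.900,-19.600] max=[27.400,10.900,9.300] diag=46.781

A = translate([9.4, -8.7, -12.4]) cube([10.8, 12.4, 14.5]) → bbox [9.4,-8.7,-12.4] .. [20.2,3.7,2.1]
B = sphere(r=7.2) → bbox [-7.2,-7.2,-7.2] .. [7.2,7.2,7.2]
lo = A.lo+B.lo = [9.4-7.2, -8.7-7.2, -12.4-7.2] = [2.200,-15.900,-19.600]
hi = A.hi+B.hi = [20.2+7.2, 3.7+7.2, 2.1+7.2] = [27.400,10.900,9.300]
diag = √(25.2²+26.8²+28.9²) = √2188.49 = 46.781


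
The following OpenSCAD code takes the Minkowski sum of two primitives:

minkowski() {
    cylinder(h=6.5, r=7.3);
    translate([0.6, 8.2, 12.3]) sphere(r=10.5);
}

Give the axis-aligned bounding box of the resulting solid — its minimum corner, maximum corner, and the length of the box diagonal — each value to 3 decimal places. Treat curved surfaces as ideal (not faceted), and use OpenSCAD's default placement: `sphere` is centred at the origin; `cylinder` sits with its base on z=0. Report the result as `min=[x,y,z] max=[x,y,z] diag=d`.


A = translate([0.6, 8.2, 12.3]) sphere(r=10.5) → bbox [-9.9,-2.3,1.8] .. [11.1,18.7,22.8]
B = cylinder(h=6.5, r=7.3) → bbox [-7.3,-7.3,0] .. [7.3,7.3,6.5]
lo = A.lo+B.lo = [-9.9-7.3, -2.3-7.3, 1.8+0] = [-17.200,-9.600,1.800]
hi = A.hi+B.hi = [11.1+7.3, 18.7+7.3, 22.8+6.5] = [18.400,26.000,29.300]
diag = √(35.6²+35.6²+27.5²) = √3290.97 = 57.367

min=[-17.200,-9.600,1.800] max=[18.400,26.000,29.300] diag=57.367


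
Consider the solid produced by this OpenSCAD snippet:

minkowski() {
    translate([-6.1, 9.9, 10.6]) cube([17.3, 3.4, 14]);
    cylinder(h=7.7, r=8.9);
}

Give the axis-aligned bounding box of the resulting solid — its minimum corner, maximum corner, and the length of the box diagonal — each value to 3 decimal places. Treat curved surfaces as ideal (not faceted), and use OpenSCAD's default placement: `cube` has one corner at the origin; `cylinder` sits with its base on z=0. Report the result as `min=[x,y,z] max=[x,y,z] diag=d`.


min=[-15.000,1.000,10.600] max=[20.100,22.200,32.300] diag=46.393

A = translate([-6.1, 9.9, 10.6]) cube([17.3, 3.4, 14]) → bbox [-6.1,9.9,10.6] .. [11.2,13.3,24.6]
B = cylinder(h=7.7, r=8.9) → bbox [-8.9,-8.9,0] .. [8.9,8.9,7.7]
lo = A.lo+B.lo = [-6.1-8.9, 9.9-8.9, 10.6+0] = [-15.000,1.000,10.600]
hi = A.hi+B.hi = [11.2+8.9, 13.3+8.9, 24.6+7.7] = [20.100,22.200,32.300]
diag = √(35.1²+21.2²+21.7²) = √2152.34 = 46.393
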